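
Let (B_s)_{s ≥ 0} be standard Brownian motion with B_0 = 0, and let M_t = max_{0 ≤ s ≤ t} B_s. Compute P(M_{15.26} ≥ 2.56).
P(M_{15.26} ≥ 2.56) = 2·P(B_{15.26} ≥ 2.56) = 2(1 − Φ(2.56/√15.26)) ≈ 0.5123

By the reflection principle for Brownian motion, P(M_t ≥ a) = 2 · P(B_t ≥ a) for a ≥ 0. Since B_t ~ N(0, t), P(B_t ≥ 2.56) = 1 − Φ(2.56/√t) = 1 − Φ(2.56/√15.26) = 1 − Φ(0.6553). So
  P(M_{15.26} ≥ 2.56) = 2(1 − Φ(0.6553)) ≈ 0.5123.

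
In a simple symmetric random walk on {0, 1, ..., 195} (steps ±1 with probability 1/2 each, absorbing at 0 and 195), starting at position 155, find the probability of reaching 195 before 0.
P(hit 195 before 0) = 155/195 = 31/39

Let u_k = P(hit 195 before 0 | start at k). Then u_0 = 0, u_195 = 1, and u_k = u_{k-1}/2 + u_{k+1}/2 for 1 ≤ k ≤ 194. This harmonic recurrence is solved by u_k = k/195, giving u_155 = 155/195 = 31/39.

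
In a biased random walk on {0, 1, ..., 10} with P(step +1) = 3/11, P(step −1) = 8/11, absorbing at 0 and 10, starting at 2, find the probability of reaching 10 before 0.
P(hit 10 before 0) = (1 − (8/3)^2) / (1 − (8/3)^10) = 6561/19521505

Let u_k denote P(reach 10 before 0 | start at k). Boundary: u_0 = 0, u_10 = 1. Recurrence: u_k = 3/11·u_{k+1} + 8/11·u_{k-1} for 1 ≤ k ≤ 9. Try u_k = A + B·r^k with r = q/p = (8/11)/(3/11) = 8/3. Substitution satisfies the recurrence; boundary conditions give:
  u_k = (1 − r^k) / (1 − r^N) = (1 − (8/3)^2) / (1 − (8/3)^10) = 6561/19521505.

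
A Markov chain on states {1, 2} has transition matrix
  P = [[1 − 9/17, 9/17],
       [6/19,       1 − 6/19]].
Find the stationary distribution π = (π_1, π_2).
π_1 = 34/91, π_2 = 57/91

Solve πP = π with π_1 + π_2 = 1. From πP = π: π_1 · (1 − 9/17) + π_2 · 6/19 = π_1 ⇒ π_2 · 6/19 = π_1 · 9/17 ⇒ π_2/π_1 = (9/17)/(6/19) = 57/34. Together with π_1 + π_2 = 1:
  π_1 = (6/19)/(9/17 + 6/19) = (6/19)/(273/323) = 34/91,
  π_2 = (9/17)/(9/17 + 6/19) = (9/17)/(273/323) = 57/91.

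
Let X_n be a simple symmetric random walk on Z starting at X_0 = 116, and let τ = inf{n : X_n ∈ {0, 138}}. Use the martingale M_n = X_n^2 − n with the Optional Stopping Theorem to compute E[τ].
E[τ] = 2552

M_n = X_n^2 − n is a martingale (since E[X_{n+1}^2 | F_n] = X_n^2 + 1). By OST (τ has finite mean in a bounded region), E[M_τ] = E[M_0] = X_0^2 − 0 = 116^2 = 13456. Also E[M_τ] = E[X_τ^2] − E[τ]. The walk exits at 0 or 138, with P(hit 138 first) = 116/138, so E[X_τ^2] = 138^2 · 116/138 + 0 = 16008. Thus E[τ] = E[X_τ^2] − E[M_τ] = 16008 − 13456 = 2552 = 116(138 − 116) = 2552.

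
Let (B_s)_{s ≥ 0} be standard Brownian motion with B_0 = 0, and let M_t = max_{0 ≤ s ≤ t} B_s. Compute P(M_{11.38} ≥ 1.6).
P(M_{11.38} ≥ 1.6) = 2·P(B_{11.38} ≥ 1.6) = 2(1 − Φ(1.6/√11.38)) ≈ 0.6353

By the reflection principle for Brownian motion, P(M_t ≥ a) = 2 · P(B_t ≥ a) for a ≥ 0. Since B_t ~ N(0, t), P(B_t ≥ 1.6) = 1 − Φ(1.6/√t) = 1 − Φ(1.6/√11.38) = 1 − Φ(0.4743). So
  P(M_{11.38} ≥ 1.6) = 2(1 − Φ(0.4743)) ≈ 0.6353.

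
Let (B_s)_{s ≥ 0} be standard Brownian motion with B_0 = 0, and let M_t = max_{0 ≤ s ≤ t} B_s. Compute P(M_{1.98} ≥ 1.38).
P(M_{1.98} ≥ 1.38) = 2·P(B_{1.98} ≥ 1.38) = 2(1 − Φ(1.38/√1.98)) ≈ 0.3267

By the reflection principle for Brownian motion, P(M_t ≥ a) = 2 · P(B_t ≥ a) for a ≥ 0. Since B_t ~ N(0, t), P(B_t ≥ 1.38) = 1 − Φ(1.38/√t) = 1 − Φ(1.38/√1.98) = 1 − Φ(0.9807). So
  P(M_{1.98} ≥ 1.38) = 2(1 − Φ(0.9807)) ≈ 0.3267.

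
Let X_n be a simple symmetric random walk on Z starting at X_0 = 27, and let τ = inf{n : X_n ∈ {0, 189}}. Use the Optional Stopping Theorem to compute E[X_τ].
E[X_τ] = 27

X_n is a martingale and τ is a bounded-mean stopping time (indeed τ is finite a.s. with bounded expectation since the walk is in a bounded region). By the OST, E[X_τ] = E[X_0] = 27. Equivalently: E[X_τ] = 189 · P(hit 189 first) + 0 · P(hit 0 first) = 189 · (27/189) = 27.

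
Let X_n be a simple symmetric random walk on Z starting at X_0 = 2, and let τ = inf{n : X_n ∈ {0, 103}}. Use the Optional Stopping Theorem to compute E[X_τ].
E[X_τ] = 2

X_n is a martingale and τ is a bounded-mean stopping time (indeed τ is finite a.s. with bounded expectation since the walk is in a bounded region). By the OST, E[X_τ] = E[X_0] = 2. Equivalently: E[X_τ] = 103 · P(hit 103 first) + 0 · P(hit 0 first) = 103 · (2/103) = 2.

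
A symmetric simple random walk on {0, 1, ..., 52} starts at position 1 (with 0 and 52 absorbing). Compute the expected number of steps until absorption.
E[τ | X_0 = 1] = 51

Let v_k = E[τ | X_0 = k]. Boundary: v_0 = v_52 = 0. Recurrence: v_k = 1 + (v_{k-1} + v_{k+1})/2 for 1 ≤ k ≤ 51. The particular solution to v_k − (v_{k-1} + v_{k+1})/2 = 1 is v_k = −k^2. Adding homogeneous solution A + B k and matching boundaries gives v_k = k (52 − k). Substituting k = 1: v_1 = 1 · 51 = 51.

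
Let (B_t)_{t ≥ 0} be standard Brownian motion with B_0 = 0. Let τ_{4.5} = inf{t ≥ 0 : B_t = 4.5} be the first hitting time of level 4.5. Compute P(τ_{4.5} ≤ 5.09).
P(τ_{4.5} ≤ 5.09) = 2(1 − Φ(4.5/√5.09)) = 2(1 − Φ(1.9946)) ≈ 0.0461

By the reflection principle for standard BM, P(τ_b ≤ t) = 2 · P(B_t ≥ b). Since B_t ~ N(0, t), P(B_t ≥ 4.5) = 1 − Φ(4.5/√t) = 1 − Φ(4.5/√5.09) = 1 − Φ(1.9946) ≈ 0.02304. Doubling: P(τ_{4.5} ≤ 5.09) ≈ 2 · 0.02304 = 0.04608 ≈ 0.0461.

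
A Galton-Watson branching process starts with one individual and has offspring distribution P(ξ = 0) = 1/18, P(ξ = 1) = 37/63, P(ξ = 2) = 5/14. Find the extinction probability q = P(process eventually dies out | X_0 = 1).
q = 7/45

The pgf is f(s) = 1/18 + 37/63·s + 5/14·s². The extinction probability q is the smallest fixed point of f in [0, 1]. Setting s = f(s):
  5/14·s² + (37/63 − 1)·s + 1/18 = 0
  5/14·s² − (1/18 + 5/14)·s + 1/18 = 0
which factors as (s − 1)·(5/14·s − 1/18) = 0, giving roots s = 1 and s = (1/18)/(5/14) = 7/45.
Mean offspring μ = 37/63 + 2·5/14 = 82/63 > 1 (supercritical), so q < 1. The extinction probability is the smaller root: q = (1/18)/(5/14) = 7/45.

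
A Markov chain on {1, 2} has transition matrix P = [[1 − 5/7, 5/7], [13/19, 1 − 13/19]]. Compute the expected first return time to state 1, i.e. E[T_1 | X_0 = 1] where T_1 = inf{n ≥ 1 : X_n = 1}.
E[T_1 | X_0 = 1] = 1/π_1 = 186/91

For an irreducible recurrent Markov chain with stationary distribution π, E[T_i | X_0 = i] = 1/π_i (Kac's formula). Here π_1 = (13/19)/(5/7 + 13/19) = (13/19)/(186/133) = 91/186, so E[T_1 | X_0 = 1] = 1/π_1 = (5/7 + 13/19)/(13/19) = (186/133)/(13/19) = 186/91.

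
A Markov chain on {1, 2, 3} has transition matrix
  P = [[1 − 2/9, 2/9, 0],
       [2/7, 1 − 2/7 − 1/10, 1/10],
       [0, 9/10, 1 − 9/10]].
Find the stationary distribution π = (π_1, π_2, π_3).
π = (81/151, 63/151, 7/151)

This is a birth-death chain on three states, which satisfies detailed balance: π_1 · P_{12} = π_2 · P_{21} and π_2 · P_{23} = π_3 · P_{32}.
From π_1 · 2/9 = π_2 · 2/7: π_2/π_1 = (2/9)/(2/7) = 7/9.
From π_2 · 1/10 = π_3 · 9/10: π_3/π_2 = (1/10)/(9/10) = 1/9.
Take π_1 proportional to 1; then unnormalized π = (1, 7/9, 7/81). Normalize by dividing by the sum 151/81:
  π = (81/151, 63/151, 7/151).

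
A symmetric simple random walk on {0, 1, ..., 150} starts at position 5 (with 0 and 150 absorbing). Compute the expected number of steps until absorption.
E[τ | X_0 = 5] = 725

Let v_k = E[τ | X_0 = k]. Boundary: v_0 = v_150 = 0. Recurrence: v_k = 1 + (v_{k-1} + v_{k+1})/2 for 1 ≤ k ≤ 149. The particular solution to v_k − (v_{k-1} + v_{k+1})/2 = 1 is v_k = −k^2. Adding homogeneous solution A + B k and matching boundaries gives v_k = k (150 − k). Substituting k = 5: v_5 = 5 · 145 = 725.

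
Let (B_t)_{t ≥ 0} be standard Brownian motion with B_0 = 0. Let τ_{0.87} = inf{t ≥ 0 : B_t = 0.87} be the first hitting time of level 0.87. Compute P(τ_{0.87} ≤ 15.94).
P(τ_{0.87} ≤ 15.94) = 2(1 − Φ(0.87/√15.94)) = 2(1 − Φ(0.2179)) ≈ 0.8275

By the reflection principle for standard BM, P(τ_b ≤ t) = 2 · P(B_t ≥ b). Since B_t ~ N(0, t), P(B_t ≥ 0.87) = 1 − Φ(0.87/√t) = 1 − Φ(0.87/√15.94) = 1 − Φ(0.2179) ≈ 0.41375. Doubling: P(τ_{0.87} ≤ 15.94) ≈ 2 · 0.41375 = 0.82750 ≈ 0.8275.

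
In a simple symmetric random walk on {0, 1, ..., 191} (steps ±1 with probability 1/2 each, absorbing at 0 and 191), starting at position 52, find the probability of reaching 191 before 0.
P(hit 191 before 0) = 52/191

Let u_k = P(hit 191 before 0 | start at k). Then u_0 = 0, u_191 = 1, and u_k = u_{k-1}/2 + u_{k+1}/2 for 1 ≤ k ≤ 190. This harmonic recurrence is solved by u_k = k/191, giving u_52 = 52/191.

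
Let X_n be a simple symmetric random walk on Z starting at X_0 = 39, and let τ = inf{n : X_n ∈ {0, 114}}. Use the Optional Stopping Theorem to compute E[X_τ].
E[X_τ] = 39

X_n is a martingale and τ is a bounded-mean stopping time (indeed τ is finite a.s. with bounded expectation since the walk is in a bounded region). By the OST, E[X_τ] = E[X_0] = 39. Equivalently: E[X_τ] = 114 · P(hit 114 first) + 0 · P(hit 0 first) = 114 · (39/114) = 39.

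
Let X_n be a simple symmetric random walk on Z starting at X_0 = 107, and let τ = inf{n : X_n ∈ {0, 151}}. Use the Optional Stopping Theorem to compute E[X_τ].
E[X_τ] = 107

X_n is a martingale and τ is a bounded-mean stopping time (indeed τ is finite a.s. with bounded expectation since the walk is in a bounded region). By the OST, E[X_τ] = E[X_0] = 107. Equivalently: E[X_τ] = 151 · P(hit 151 first) + 0 · P(hit 0 first) = 151 · (107/151) = 107.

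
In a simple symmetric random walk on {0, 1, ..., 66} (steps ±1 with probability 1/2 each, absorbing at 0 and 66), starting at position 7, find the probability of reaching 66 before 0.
P(hit 66 before 0) = 7/66

Let u_k = P(hit 66 before 0 | start at k). Then u_0 = 0, u_66 = 1, and u_k = u_{k-1}/2 + u_{k+1}/2 for 1 ≤ k ≤ 65. This harmonic recurrence is solved by u_k = k/66, giving u_7 = 7/66.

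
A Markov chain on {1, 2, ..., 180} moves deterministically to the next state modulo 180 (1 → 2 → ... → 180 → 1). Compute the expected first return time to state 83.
E[T_83 | X_0 = 83] = 180

The chain cycles deterministically, so starting at state 83 it returns in exactly 180 steps. Equivalently, the stationary distribution is uniform π_j = 1/180 for every state j, so by Kac's formula E[T_83] = 1/π_83 = 180.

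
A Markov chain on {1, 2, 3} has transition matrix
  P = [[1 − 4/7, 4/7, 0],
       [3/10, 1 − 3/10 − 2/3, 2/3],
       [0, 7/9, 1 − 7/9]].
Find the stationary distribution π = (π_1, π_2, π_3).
π = (147/667, 280/667, 240/667)

This is a birth-death chain on three states, which satisfies detailed balance: π_1 · P_{12} = π_2 · P_{21} and π_2 · P_{23} = π_3 · P_{32}.
From π_1 · 4/7 = π_2 · 3/10: π_2/π_1 = (4/7)/(3/10) = 40/21.
From π_2 · 2/3 = π_3 · 7/9: π_3/π_2 = (2/3)/(7/9) = 6/7.
Take π_1 proportional to 1; then unnormalized π = (1, 40/21, 80/49). Normalize by dividing by the sum 667/147:
  π = (147/667, 280/667, 240/667).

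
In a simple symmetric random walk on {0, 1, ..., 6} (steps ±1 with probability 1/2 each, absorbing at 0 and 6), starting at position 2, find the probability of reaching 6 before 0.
P(hit 6 before 0) = 2/6 = 1/3

Let u_k = P(hit 6 before 0 | start at k). Then u_0 = 0, u_6 = 1, and u_k = u_{k-1}/2 + u_{k+1}/2 for 1 ≤ k ≤ 5. This harmonic recurrence is solved by u_k = k/6, giving u_2 = 2/6 = 1/3.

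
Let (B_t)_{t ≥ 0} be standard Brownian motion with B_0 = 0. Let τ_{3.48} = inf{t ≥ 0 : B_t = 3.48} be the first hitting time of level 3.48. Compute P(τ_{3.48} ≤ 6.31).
P(τ_{3.48} ≤ 6.31) = 2(1 − Φ(3.48/√6.31)) = 2(1 − Φ(1.3854)) ≈ 0.1659

By the reflection principle for standard BM, P(τ_b ≤ t) = 2 · P(B_t ≥ b). Since B_t ~ N(0, t), P(B_t ≥ 3.48) = 1 − Φ(3.48/√t) = 1 − Φ(3.48/√6.31) = 1 − Φ(1.3854) ≈ 0.08297. Doubling: P(τ_{3.48} ≤ 6.31) ≈ 2 · 0.08297 = 0.16594 ≈ 0.1659.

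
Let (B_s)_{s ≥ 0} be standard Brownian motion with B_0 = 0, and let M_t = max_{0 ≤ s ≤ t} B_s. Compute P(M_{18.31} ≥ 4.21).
P(M_{18.31} ≥ 4.21) = 2·P(B_{18.31} ≥ 4.21) = 2(1 − Φ(4.21/√18.31)) ≈ 0.3252

By the reflection principle for Brownian motion, P(M_t ≥ a) = 2 · P(B_t ≥ a) for a ≥ 0. Since B_t ~ N(0, t), P(B_t ≥ 4.21) = 1 − Φ(4.21/√t) = 1 − Φ(4.21/√18.31) = 1 − Φ(0.9839). So
  P(M_{18.31} ≥ 4.21) = 2(1 − Φ(0.9839)) ≈ 0.3252.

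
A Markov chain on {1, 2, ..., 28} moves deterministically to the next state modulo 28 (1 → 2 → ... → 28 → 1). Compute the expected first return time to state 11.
E[T_11 | X_0 = 11] = 28

The chain cycles deterministically, so starting at state 11 it returns in exactly 28 steps. Equivalently, the stationary distribution is uniform π_j = 1/28 for every state j, so by Kac's formula E[T_11] = 1/π_11 = 28.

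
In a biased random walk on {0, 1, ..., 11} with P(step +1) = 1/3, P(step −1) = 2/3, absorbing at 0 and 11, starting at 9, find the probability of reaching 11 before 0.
P(hit 11 before 0) = (1 − (2)^9) / (1 − (2)^11) = 511/2047

Let u_k denote P(reach 11 before 0 | start at k). Boundary: u_0 = 0, u_11 = 1. Recurrence: u_k = 1/3·u_{k+1} + 2/3·u_{k-1} for 1 ≤ k ≤ 10. Try u_k = A + B·r^k with r = q/p = (2/3)/(1/3) = 2. Substitution satisfies the recurrence; boundary conditions give:
  u_k = (1 − r^k) / (1 − r^N) = (1 − (2)^9) / (1 − (2)^11) = 511/2047.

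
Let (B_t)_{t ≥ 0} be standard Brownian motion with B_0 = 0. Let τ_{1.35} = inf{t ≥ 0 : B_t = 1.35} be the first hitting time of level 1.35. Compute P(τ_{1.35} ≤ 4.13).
P(τ_{1.35} ≤ 4.13) = 2(1 − Φ(1.35/√4.13)) = 2(1 − Φ(0.6643)) ≈ 0.5065

By the reflection principle for standard BM, P(τ_b ≤ t) = 2 · P(B_t ≥ b). Since B_t ~ N(0, t), P(B_t ≥ 1.35) = 1 − Φ(1.35/√t) = 1 − Φ(1.35/√4.13) = 1 − Φ(0.6643) ≈ 0.25325. Doubling: P(τ_{1.35} ≤ 4.13) ≈ 2 · 0.25325 = 0.50650 ≈ 0.5065.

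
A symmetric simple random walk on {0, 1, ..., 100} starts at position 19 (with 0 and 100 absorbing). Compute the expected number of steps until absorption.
E[τ | X_0 = 19] = 1539

Let v_k = E[τ | X_0 = k]. Boundary: v_0 = v_100 = 0. Recurrence: v_k = 1 + (v_{k-1} + v_{k+1})/2 for 1 ≤ k ≤ 99. The particular solution to v_k − (v_{k-1} + v_{k+1})/2 = 1 is v_k = −k^2. Adding homogeneous solution A + B k and matching boundaries gives v_k = k (100 − k). Substituting k = 19: v_19 = 19 · 81 = 1539.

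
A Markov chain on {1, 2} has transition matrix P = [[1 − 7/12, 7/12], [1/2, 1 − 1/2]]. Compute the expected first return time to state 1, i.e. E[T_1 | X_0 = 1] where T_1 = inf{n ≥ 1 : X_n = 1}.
E[T_1 | X_0 = 1] = 1/π_1 = 13/6

For an irreducible recurrent Markov chain with stationary distribution π, E[T_i | X_0 = i] = 1/π_i (Kac's formula). Here π_1 = (1/2)/(7/12 + 1/2) = (1/2)/(13/12) = 6/13, so E[T_1 | X_0 = 1] = 1/π_1 = (7/12 + 1/2)/(1/2) = (13/12)/(1/2) = 13/6.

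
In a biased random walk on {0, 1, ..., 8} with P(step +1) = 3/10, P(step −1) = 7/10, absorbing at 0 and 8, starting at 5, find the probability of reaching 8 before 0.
P(hit 8 before 0) = (1 − (7/3)^5) / (1 − (7/3)^8) = 111807/1439560

Let u_k denote P(reach 8 before 0 | start at k). Boundary: u_0 = 0, u_8 = 1. Recurrence: u_k = 3/10·u_{k+1} + 7/10·u_{k-1} for 1 ≤ k ≤ 7. Try u_k = A + B·r^k with r = q/p = (7/10)/(3/10) = 7/3. Substitution satisfies the recurrence; boundary conditions give:
  u_k = (1 − r^k) / (1 − r^N) = (1 − (7/3)^5) / (1 − (7/3)^8) = 111807/1439560.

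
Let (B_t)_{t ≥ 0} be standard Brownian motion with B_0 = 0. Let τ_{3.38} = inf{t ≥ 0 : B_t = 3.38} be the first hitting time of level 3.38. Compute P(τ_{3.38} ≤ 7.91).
P(τ_{3.38} ≤ 7.91) = 2(1 − Φ(3.38/√7.91)) = 2(1 − Φ(1.2018)) ≈ 0.2294

By the reflection principle for standard BM, P(τ_b ≤ t) = 2 · P(B_t ≥ b). Since B_t ~ N(0, t), P(B_t ≥ 3.38) = 1 − Φ(3.38/√t) = 1 − Φ(3.38/√7.91) = 1 − Φ(1.2018) ≈ 0.11472. Doubling: P(τ_{3.38} ≤ 7.91) ≈ 2 · 0.11472 = 0.22944 ≈ 0.2294.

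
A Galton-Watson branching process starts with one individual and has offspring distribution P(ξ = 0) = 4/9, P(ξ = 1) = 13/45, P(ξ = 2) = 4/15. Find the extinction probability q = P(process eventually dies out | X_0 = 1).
q = 1

Mean offspring μ = 0·4/9 + 1·13/45 + 2·4/15 = 37/45 ≤ 1. For μ ≤ 1 with offspring not concentrated at 1, the Galton-Watson process goes extinct almost surely, so q = 1.
(Algebraic check: The pgf is f(s) = 4/9 + 13/45·s + 4/15·s². The extinction probability q is the smallest fixed point of f in [0, 1]. Setting s = f(s):
  4/15·s² + (13/45 − 1)·s + 4/9 = 0
  4/15·s² − (4/9 + 4/15)·s + 4/9 = 0
which factors as (s − 1)·(4/15·s − 4/9) = 0, giving roots s = 1 and s = (4/9)/(4/15) = 5/3. Since 5/3 ≥ 1, the smallest root in [0, 1] is s = 1.)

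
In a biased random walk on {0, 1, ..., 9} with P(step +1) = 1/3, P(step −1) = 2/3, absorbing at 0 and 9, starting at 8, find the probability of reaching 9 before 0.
P(hit 9 before 0) = (1 − (2)^8) / (1 − (2)^9) = 255/511

Let u_k denote P(reach 9 before 0 | start at k). Boundary: u_0 = 0, u_9 = 1. Recurrence: u_k = 1/3·u_{k+1} + 2/3·u_{k-1} for 1 ≤ k ≤ 8. Try u_k = A + B·r^k with r = q/p = (2/3)/(1/3) = 2. Substitution satisfies the recurrence; boundary conditions give:
  u_k = (1 − r^k) / (1 − r^N) = (1 − (2)^8) / (1 − (2)^9) = 255/511.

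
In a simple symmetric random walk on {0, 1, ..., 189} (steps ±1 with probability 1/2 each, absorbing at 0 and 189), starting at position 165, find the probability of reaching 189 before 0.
P(hit 189 before 0) = 165/189 = 55/63

Let u_k = P(hit 189 before 0 | start at k). Then u_0 = 0, u_189 = 1, and u_k = u_{k-1}/2 + u_{k+1}/2 for 1 ≤ k ≤ 188. This harmonic recurrence is solved by u_k = k/189, giving u_165 = 165/189 = 55/63.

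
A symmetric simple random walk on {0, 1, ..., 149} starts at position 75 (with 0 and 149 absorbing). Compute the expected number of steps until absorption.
E[τ | X_0 = 75] = 5550

Let v_k = E[τ | X_0 = k]. Boundary: v_0 = v_149 = 0. Recurrence: v_k = 1 + (v_{k-1} + v_{k+1})/2 for 1 ≤ k ≤ 148. The particular solution to v_k − (v_{k-1} + v_{k+1})/2 = 1 is v_k = −k^2. Adding homogeneous solution A + B k and matching boundaries gives v_k = k (149 − k). Substituting k = 75: v_75 = 75 · 74 = 5550.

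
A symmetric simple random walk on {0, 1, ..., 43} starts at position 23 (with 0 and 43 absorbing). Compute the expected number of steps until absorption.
E[τ | X_0 = 23] = 460

Let v_k = E[τ | X_0 = k]. Boundary: v_0 = v_43 = 0. Recurrence: v_k = 1 + (v_{k-1} + v_{k+1})/2 for 1 ≤ k ≤ 42. The particular solution to v_k − (v_{k-1} + v_{k+1})/2 = 1 is v_k = −k^2. Adding homogeneous solution A + B k and matching boundaries gives v_k = k (43 − k). Substituting k = 23: v_23 = 23 · 20 = 460.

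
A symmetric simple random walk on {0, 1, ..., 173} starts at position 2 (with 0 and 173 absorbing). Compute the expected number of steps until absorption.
E[τ | X_0 = 2] = 342

Let v_k = E[τ | X_0 = k]. Boundary: v_0 = v_173 = 0. Recurrence: v_k = 1 + (v_{k-1} + v_{k+1})/2 for 1 ≤ k ≤ 172. The particular solution to v_k − (v_{k-1} + v_{k+1})/2 = 1 is v_k = −k^2. Adding homogeneous solution A + B k and matching boundaries gives v_k = k (173 − k). Substituting k = 2: v_2 = 2 · 171 = 342.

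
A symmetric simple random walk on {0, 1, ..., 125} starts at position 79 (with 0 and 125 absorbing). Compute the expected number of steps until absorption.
E[τ | X_0 = 79] = 3634

Let v_k = E[τ | X_0 = k]. Boundary: v_0 = v_125 = 0. Recurrence: v_k = 1 + (v_{k-1} + v_{k+1})/2 for 1 ≤ k ≤ 124. The particular solution to v_k − (v_{k-1} + v_{k+1})/2 = 1 is v_k = −k^2. Adding homogeneous solution A + B k and matching boundaries gives v_k = k (125 − k). Substituting k = 79: v_79 = 79 · 46 = 3634.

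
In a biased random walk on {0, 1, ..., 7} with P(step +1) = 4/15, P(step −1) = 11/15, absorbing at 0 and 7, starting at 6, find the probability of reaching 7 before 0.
P(hit 7 before 0) = (1 − (11/4)^6) / (1 − (11/4)^7) = 1009980/2781541

Let u_k denote P(reach 7 before 0 | start at k). Boundary: u_0 = 0, u_7 = 1. Recurrence: u_k = 4/15·u_{k+1} + 11/15·u_{k-1} for 1 ≤ k ≤ 6. Try u_k = A + B·r^k with r = q/p = (11/15)/(4/15) = 11/4. Substitution satisfies the recurrence; boundary conditions give:
  u_k = (1 − r^k) / (1 − r^N) = (1 − (11/4)^6) / (1 − (11/4)^7) = 1009980/2781541.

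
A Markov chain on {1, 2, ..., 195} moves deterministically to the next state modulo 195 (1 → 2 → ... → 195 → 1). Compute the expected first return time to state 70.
E[T_70 | X_0 = 70] = 195

The chain cycles deterministically, so starting at state 70 it returns in exactly 195 steps. Equivalently, the stationary distribution is uniform π_j = 1/195 for every state j, so by Kac's formula E[T_70] = 1/π_70 = 195.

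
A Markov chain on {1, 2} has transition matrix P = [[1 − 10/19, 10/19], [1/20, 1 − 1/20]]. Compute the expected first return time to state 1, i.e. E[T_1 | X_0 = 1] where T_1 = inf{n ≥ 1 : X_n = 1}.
E[T_1 | X_0 = 1] = 1/π_1 = 219/19

For an irreducible recurrent Markov chain with stationary distribution π, E[T_i | X_0 = i] = 1/π_i (Kac's formula). Here π_1 = (1/20)/(10/19 + 1/20) = (1/20)/(219/380) = 19/219, so E[T_1 | X_0 = 1] = 1/π_1 = (10/19 + 1/20)/(1/20) = (219/380)/(1/20) = 219/19.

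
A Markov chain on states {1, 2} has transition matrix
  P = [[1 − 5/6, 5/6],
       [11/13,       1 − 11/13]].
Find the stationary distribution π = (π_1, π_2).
π_1 = 66/131, π_2 = 65/131

Solve πP = π with π_1 + π_2 = 1. From πP = π: π_1 · (1 − 5/6) + π_2 · 11/13 = π_1 ⇒ π_2 · 11/13 = π_1 · 5/6 ⇒ π_2/π_1 = (5/6)/(11/13) = 65/66. Together with π_1 + π_2 = 1:
  π_1 = (11/13)/(5/6 + 11/13) = (11/13)/(131/78) = 66/131,
  π_2 = (5/6)/(5/6 + 11/13) = (5/6)/(131/78) = 65/131.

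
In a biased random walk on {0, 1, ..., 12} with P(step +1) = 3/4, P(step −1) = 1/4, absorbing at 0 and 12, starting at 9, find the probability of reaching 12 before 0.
P(hit 12 before 0) = (1 − (1/3)^9) / (1 − (1/3)^12) = 20439/20440

Let u_k denote P(reach 12 before 0 | start at k). Boundary: u_0 = 0, u_12 = 1. Recurrence: u_k = 3/4·u_{k+1} + 1/4·u_{k-1} for 1 ≤ k ≤ 11. Try u_k = A + B·r^k with r = q/p = (1/4)/(3/4) = 1/3. Substitution satisfies the recurrence; boundary conditions give:
  u_k = (1 − r^k) / (1 − r^N) = (1 − (1/3)^9) / (1 − (1/3)^12) = 20439/20440.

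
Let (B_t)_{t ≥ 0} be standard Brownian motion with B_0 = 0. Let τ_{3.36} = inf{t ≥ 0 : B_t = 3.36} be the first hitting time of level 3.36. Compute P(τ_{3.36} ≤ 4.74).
P(τ_{3.36} ≤ 4.74) = 2(1 − Φ(3.36/√4.74)) = 2(1 − Φ(1.5433)) ≈ 0.1228

By the reflection principle for standard BM, P(τ_b ≤ t) = 2 · P(B_t ≥ b). Since B_t ~ N(0, t), P(B_t ≥ 3.36) = 1 − Φ(3.36/√t) = 1 − Φ(3.36/√4.74) = 1 − Φ(1.5433) ≈ 0.06138. Doubling: P(τ_{3.36} ≤ 4.74) ≈ 2 · 0.06138 = 0.12276 ≈ 0.1228.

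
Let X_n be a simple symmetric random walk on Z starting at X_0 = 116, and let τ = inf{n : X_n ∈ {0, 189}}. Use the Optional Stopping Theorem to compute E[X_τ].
E[X_τ] = 116

X_n is a martingale and τ is a bounded-mean stopping time (indeed τ is finite a.s. with bounded expectation since the walk is in a bounded region). By the OST, E[X_τ] = E[X_0] = 116. Equivalently: E[X_τ] = 189 · P(hit 189 first) + 0 · P(hit 0 first) = 189 · (116/189) = 116.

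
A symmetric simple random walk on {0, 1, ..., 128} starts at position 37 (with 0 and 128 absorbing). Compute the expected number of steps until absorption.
E[τ | X_0 = 37] = 3367

Let v_k = E[τ | X_0 = k]. Boundary: v_0 = v_128 = 0. Recurrence: v_k = 1 + (v_{k-1} + v_{k+1})/2 for 1 ≤ k ≤ 127. The particular solution to v_k − (v_{k-1} + v_{k+1})/2 = 1 is v_k = −k^2. Adding homogeneous solution A + B k and matching boundaries gives v_k = k (128 − k). Substituting k = 37: v_37 = 37 · 91 = 3367.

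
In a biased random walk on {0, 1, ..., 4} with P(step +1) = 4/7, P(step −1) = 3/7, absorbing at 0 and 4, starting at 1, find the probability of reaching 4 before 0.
P(hit 4 before 0) = (1 − (3/4)^1) / (1 − (3/4)^4) = 64/175

Let u_k denote P(reach 4 before 0 | start at k). Boundary: u_0 = 0, u_4 = 1. Recurrence: u_k = 4/7·u_{k+1} + 3/7·u_{k-1} for 1 ≤ k ≤ 3. Try u_k = A + B·r^k with r = q/p = (3/7)/(4/7) = 3/4. Substitution satisfies the recurrence; boundary conditions give:
  u_k = (1 − r^k) / (1 − r^N) = (1 − (3/4)^1) / (1 − (3/4)^4) = 64/175.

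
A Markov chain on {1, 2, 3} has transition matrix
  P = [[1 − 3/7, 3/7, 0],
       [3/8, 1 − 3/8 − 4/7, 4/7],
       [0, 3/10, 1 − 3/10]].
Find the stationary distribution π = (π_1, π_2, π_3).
π = (147/635, 168/635, 64/127)

This is a birth-death chain on three states, which satisfies detailed balance: π_1 · P_{12} = π_2 · P_{21} and π_2 · P_{23} = π_3 · P_{32}.
From π_1 · 3/7 = π_2 · 3/8: π_2/π_1 = (3/7)/(3/8) = 8/7.
From π_2 · 4/7 = π_3 · 3/10: π_3/π_2 = (4/7)/(3/10) = 40/21.
Take π_1 proportional to 1; then unnormalized π = (1, 8/7, 320/147). Normalize by dividing by the sum 635/147:
  π = (147/635, 168/635, 64/127).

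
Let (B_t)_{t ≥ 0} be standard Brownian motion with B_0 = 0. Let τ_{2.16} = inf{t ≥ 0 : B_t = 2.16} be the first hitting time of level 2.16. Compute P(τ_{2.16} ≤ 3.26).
P(τ_{2.16} ≤ 3.26) = 2(1 − Φ(2.16/√3.26)) = 2(1 − Φ(1.1963)) ≈ 0.2316

By the reflection principle for standard BM, P(τ_b ≤ t) = 2 · P(B_t ≥ b). Since B_t ~ N(0, t), P(B_t ≥ 2.16) = 1 − Φ(2.16/√t) = 1 − Φ(2.16/√3.26) = 1 − Φ(1.1963) ≈ 0.11579. Doubling: P(τ_{2.16} ≤ 3.26) ≈ 2 · 0.11579 = 0.23158 ≈ 0.2316.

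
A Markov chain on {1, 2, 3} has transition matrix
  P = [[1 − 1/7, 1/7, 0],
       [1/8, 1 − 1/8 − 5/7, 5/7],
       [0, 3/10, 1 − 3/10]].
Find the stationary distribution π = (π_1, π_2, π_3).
π = (147/715, 168/715, 80/143)

This is a birth-death chain on three states, which satisfies detailed balance: π_1 · P_{12} = π_2 · P_{21} and π_2 · P_{23} = π_3 · P_{32}.
From π_1 · 1/7 = π_2 · 1/8: π_2/π_1 = (1/7)/(1/8) = 8/7.
From π_2 · 5/7 = π_3 · 3/10: π_3/π_2 = (5/7)/(3/10) = 50/21.
Take π_1 proportional to 1; then unnormalized π = (1, 8/7, 400/147). Normalize by dividing by the sum 715/147:
  π = (147/715, 168/715, 80/143).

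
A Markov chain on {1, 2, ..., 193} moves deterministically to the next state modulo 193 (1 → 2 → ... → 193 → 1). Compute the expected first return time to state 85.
E[T_85 | X_0 = 85] = 193

The chain cycles deterministically, so starting at state 85 it returns in exactly 193 steps. Equivalently, the stationary distribution is uniform π_j = 1/193 for every state j, so by Kac's formula E[T_85] = 1/π_85 = 193.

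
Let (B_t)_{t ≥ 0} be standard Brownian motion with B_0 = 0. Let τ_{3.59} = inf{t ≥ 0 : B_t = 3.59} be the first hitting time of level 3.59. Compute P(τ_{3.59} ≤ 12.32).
P(τ_{3.59} ≤ 12.32) = 2(1 − Φ(3.59/√12.32)) = 2(1 − Φ(1.0228)) ≈ 0.3064

By the reflection principle for standard BM, P(τ_b ≤ t) = 2 · P(B_t ≥ b). Since B_t ~ N(0, t), P(B_t ≥ 3.59) = 1 − Φ(3.59/√t) = 1 − Φ(3.59/√12.32) = 1 − Φ(1.0228) ≈ 0.15320. Doubling: P(τ_{3.59} ≤ 12.32) ≈ 2 · 0.15320 = 0.30640 ≈ 0.3064.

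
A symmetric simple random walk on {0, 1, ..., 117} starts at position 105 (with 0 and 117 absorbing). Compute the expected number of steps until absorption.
E[τ | X_0 = 105] = 1260

Let v_k = E[τ | X_0 = k]. Boundary: v_0 = v_117 = 0. Recurrence: v_k = 1 + (v_{k-1} + v_{k+1})/2 for 1 ≤ k ≤ 116. The particular solution to v_k − (v_{k-1} + v_{k+1})/2 = 1 is v_k = −k^2. Adding homogeneous solution A + B k and matching boundaries gives v_k = k (117 − k). Substituting k = 105: v_105 = 105 · 12 = 1260.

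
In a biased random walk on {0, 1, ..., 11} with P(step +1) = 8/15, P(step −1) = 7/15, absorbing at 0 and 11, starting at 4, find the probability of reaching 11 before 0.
P(hit 11 before 0) = (1 − (7/8)^4) / (1 − (7/8)^11) = 3554672640/6612607849

Let u_k denote P(reach 11 before 0 | start at k). Boundary: u_0 = 0, u_11 = 1. Recurrence: u_k = 8/15·u_{k+1} + 7/15·u_{k-1} for 1 ≤ k ≤ 10. Try u_k = A + B·r^k with r = q/p = (7/15)/(8/15) = 7/8. Substitution satisfies the recurrence; boundary conditions give:
  u_k = (1 − r^k) / (1 − r^N) = (1 − (7/8)^4) / (1 − (7/8)^11) = 3554672640/6612607849.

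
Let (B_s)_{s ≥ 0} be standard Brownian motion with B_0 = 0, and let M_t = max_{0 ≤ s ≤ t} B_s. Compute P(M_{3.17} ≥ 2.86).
P(M_{3.17} ≥ 2.86) = 2·P(B_{3.17} ≥ 2.86) = 2(1 − Φ(2.86/√3.17)) ≈ 0.1082

By the reflection principle for Brownian motion, P(M_t ≥ a) = 2 · P(B_t ≥ a) for a ≥ 0. Since B_t ~ N(0, t), P(B_t ≥ 2.86) = 1 − Φ(2.86/√t) = 1 − Φ(2.86/√3.17) = 1 − Φ(1.6063). So
  P(M_{3.17} ≥ 2.86) = 2(1 − Φ(1.6063)) ≈ 0.1082.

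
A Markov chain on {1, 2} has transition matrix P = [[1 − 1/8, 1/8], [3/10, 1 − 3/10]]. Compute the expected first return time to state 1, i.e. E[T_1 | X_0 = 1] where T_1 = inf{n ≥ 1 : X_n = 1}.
E[T_1 | X_0 = 1] = 1/π_1 = 17/12

For an irreducible recurrent Markov chain with stationary distribution π, E[T_i | X_0 = i] = 1/π_i (Kac's formula). Here π_1 = (3/10)/(1/8 + 3/10) = (3/10)/(17/40) = 12/17, so E[T_1 | X_0 = 1] = 1/π_1 = (1/8 + 3/10)/(3/10) = (17/40)/(3/10) = 17/12.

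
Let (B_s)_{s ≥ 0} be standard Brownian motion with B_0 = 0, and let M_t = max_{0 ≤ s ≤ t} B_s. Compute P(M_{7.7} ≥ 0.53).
P(M_{7.7} ≥ 0.53) = 2·P(B_{7.7} ≥ 0.53) = 2(1 − Φ(0.53/√7.7)) ≈ 0.8485

By the reflection principle for Brownian motion, P(M_t ≥ a) = 2 · P(B_t ≥ a) for a ≥ 0. Since B_t ~ N(0, t), P(B_t ≥ 0.53) = 1 − Φ(0.53/√t) = 1 − Φ(0.53/√7.7) = 1 − Φ(0.1910). So
  P(M_{7.7} ≥ 0.53) = 2(1 − Φ(0.1910)) ≈ 0.8485.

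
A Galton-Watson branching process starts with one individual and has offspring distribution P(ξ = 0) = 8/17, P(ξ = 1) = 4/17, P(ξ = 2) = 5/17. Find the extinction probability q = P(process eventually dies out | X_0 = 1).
q = 1

Mean offspring μ = 0·8/17 + 1·4/17 + 2·5/17 = 14/17 ≤ 1. For μ ≤ 1 with offspring not concentrated at 1, the Galton-Watson process goes extinct almost surely, so q = 1.
(Algebraic check: The pgf is f(s) = 8/17 + 4/17·s + 5/17·s². The extinction probability q is the smallest fixed point of f in [0, 1]. Setting s = f(s):
  5/17·s² + (4/17 − 1)·s + 8/17 = 0
  5/17·s² − (8/17 + 5/17)·s + 8/17 = 0
which factors as (s − 1)·(5/17·s − 8/17) = 0, giving roots s = 1 and s = (8/17)/(5/17) = 8/5. Since 8/5 ≥ 1, the smallest root in [0, 1] is s = 1.)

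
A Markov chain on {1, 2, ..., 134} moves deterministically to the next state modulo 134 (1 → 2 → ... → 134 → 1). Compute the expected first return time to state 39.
E[T_39 | X_0 = 39] = 134

The chain cycles deterministically, so starting at state 39 it returns in exactly 134 steps. Equivalently, the stationary distribution is uniform π_j = 1/134 for every state j, so by Kac's formula E[T_39] = 1/π_39 = 134.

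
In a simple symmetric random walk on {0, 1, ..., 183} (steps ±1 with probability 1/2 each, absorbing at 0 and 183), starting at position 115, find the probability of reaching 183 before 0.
P(hit 183 before 0) = 115/183

Let u_k = P(hit 183 before 0 | start at k). Then u_0 = 0, u_183 = 1, and u_k = u_{k-1}/2 + u_{k+1}/2 for 1 ≤ k ≤ 182. This harmonic recurrence is solved by u_k = k/183, giving u_115 = 115/183.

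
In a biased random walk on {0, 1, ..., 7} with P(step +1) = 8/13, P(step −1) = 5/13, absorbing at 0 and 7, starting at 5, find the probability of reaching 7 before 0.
P(hit 7 before 0) = (1 − (5/8)^5) / (1 − (5/8)^7) = 632384/673009

Let u_k denote P(reach 7 before 0 | start at k). Boundary: u_0 = 0, u_7 = 1. Recurrence: u_k = 8/13·u_{k+1} + 5/13·u_{k-1} for 1 ≤ k ≤ 6. Try u_k = A + B·r^k with r = q/p = (5/13)/(8/13) = 5/8. Substitution satisfies the recurrence; boundary conditions give:
  u_k = (1 − r^k) / (1 − r^N) = (1 − (5/8)^5) / (1 − (5/8)^7) = 632384/673009.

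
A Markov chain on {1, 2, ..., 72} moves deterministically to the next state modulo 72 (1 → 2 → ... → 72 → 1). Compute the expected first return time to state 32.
E[T_32 | X_0 = 32] = 72

The chain cycles deterministically, so starting at state 32 it returns in exactly 72 steps. Equivalently, the stationary distribution is uniform π_j = 1/72 for every state j, so by Kac's formula E[T_32] = 1/π_32 = 72.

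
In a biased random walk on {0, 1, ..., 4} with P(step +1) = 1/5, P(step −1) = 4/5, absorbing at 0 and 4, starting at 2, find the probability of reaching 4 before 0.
P(hit 4 before 0) = (1 − (4)^2) / (1 − (4)^4) = 1/17

Let u_k denote P(reach 4 before 0 | start at k). Boundary: u_0 = 0, u_4 = 1. Recurrence: u_k = 1/5·u_{k+1} + 4/5·u_{k-1} for 1 ≤ k ≤ 3. Try u_k = A + B·r^k with r = q/p = (4/5)/(1/5) = 4. Substitution satisfies the recurrence; boundary conditions give:
  u_k = (1 − r^k) / (1 − r^N) = (1 − (4)^2) / (1 − (4)^4) = 1/17.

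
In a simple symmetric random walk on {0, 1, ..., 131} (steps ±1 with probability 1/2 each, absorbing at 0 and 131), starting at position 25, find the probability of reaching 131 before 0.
P(hit 131 before 0) = 25/131

Let u_k = P(hit 131 before 0 | start at k). Then u_0 = 0, u_131 = 1, and u_k = u_{k-1}/2 + u_{k+1}/2 for 1 ≤ k ≤ 130. This harmonic recurrence is solved by u_k = k/131, giving u_25 = 25/131.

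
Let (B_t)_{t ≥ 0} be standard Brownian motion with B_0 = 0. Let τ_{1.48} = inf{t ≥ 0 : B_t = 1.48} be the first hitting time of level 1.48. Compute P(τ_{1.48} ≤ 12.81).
P(τ_{1.48} ≤ 12.81) = 2(1 − Φ(1.48/√12.81)) = 2(1 − Φ(0.4135)) ≈ 0.6792

By the reflection principle for standard BM, P(τ_b ≤ t) = 2 · P(B_t ≥ b). Since B_t ~ N(0, t), P(B_t ≥ 1.48) = 1 − Φ(1.48/√t) = 1 − Φ(1.48/√12.81) = 1 − Φ(0.4135) ≈ 0.33962. Doubling: P(τ_{1.48} ≤ 12.81) ≈ 2 · 0.33962 = 0.67924 ≈ 0.6792.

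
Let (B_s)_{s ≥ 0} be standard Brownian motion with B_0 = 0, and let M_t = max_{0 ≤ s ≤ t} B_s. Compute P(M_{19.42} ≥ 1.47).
P(M_{19.42} ≥ 1.47) = 2·P(B_{19.42} ≥ 1.47) = 2(1 − Φ(1.47/√19.42)) ≈ 0.7387

By the reflection principle for Brownian motion, P(M_t ≥ a) = 2 · P(B_t ≥ a) for a ≥ 0. Since B_t ~ N(0, t), P(B_t ≥ 1.47) = 1 − Φ(1.47/√t) = 1 − Φ(1.47/√19.42) = 1 − Φ(0.3336). So
  P(M_{19.42} ≥ 1.47) = 2(1 − Φ(0.3336)) ≈ 0.7387.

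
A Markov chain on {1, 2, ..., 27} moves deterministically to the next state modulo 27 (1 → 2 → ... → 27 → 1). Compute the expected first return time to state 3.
E[T_3 | X_0 = 3] = 27

The chain cycles deterministically, so starting at state 3 it returns in exactly 27 steps. Equivalently, the stationary distribution is uniform π_j = 1/27 for every state j, so by Kac's formula E[T_3] = 1/π_3 = 27.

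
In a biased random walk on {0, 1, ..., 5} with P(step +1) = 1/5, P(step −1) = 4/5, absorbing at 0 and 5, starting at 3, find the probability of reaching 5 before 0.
P(hit 5 before 0) = (1 − (4)^3) / (1 − (4)^5) = 21/341

Let u_k denote P(reach 5 before 0 | start at k). Boundary: u_0 = 0, u_5 = 1. Recurrence: u_k = 1/5·u_{k+1} + 4/5·u_{k-1} for 1 ≤ k ≤ 4. Try u_k = A + B·r^k with r = q/p = (4/5)/(1/5) = 4. Substitution satisfies the recurrence; boundary conditions give:
  u_k = (1 − r^k) / (1 − r^N) = (1 − (4)^3) / (1 − (4)^5) = 21/341.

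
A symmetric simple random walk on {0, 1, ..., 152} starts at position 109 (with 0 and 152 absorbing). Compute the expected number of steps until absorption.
E[τ | X_0 = 109] = 4687

Let v_k = E[τ | X_0 = k]. Boundary: v_0 = v_152 = 0. Recurrence: v_k = 1 + (v_{k-1} + v_{k+1})/2 for 1 ≤ k ≤ 151. The particular solution to v_k − (v_{k-1} + v_{k+1})/2 = 1 is v_k = −k^2. Adding homogeneous solution A + B k and matching boundaries gives v_k = k (152 − k). Substituting k = 109: v_109 = 109 · 43 = 4687.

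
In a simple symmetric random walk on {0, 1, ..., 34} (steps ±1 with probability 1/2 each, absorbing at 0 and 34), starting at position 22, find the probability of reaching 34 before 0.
P(hit 34 before 0) = 22/34 = 11/17

Let u_k = P(hit 34 before 0 | start at k). Then u_0 = 0, u_34 = 1, and u_k = u_{k-1}/2 + u_{k+1}/2 for 1 ≤ k ≤ 33. This harmonic recurrence is solved by u_k = k/34, giving u_22 = 22/34 = 11/17.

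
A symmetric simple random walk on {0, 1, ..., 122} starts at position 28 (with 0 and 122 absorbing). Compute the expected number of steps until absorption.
E[τ | X_0 = 28] = 2632

Let v_k = E[τ | X_0 = k]. Boundary: v_0 = v_122 = 0. Recurrence: v_k = 1 + (v_{k-1} + v_{k+1})/2 for 1 ≤ k ≤ 121. The particular solution to v_k − (v_{k-1} + v_{k+1})/2 = 1 is v_k = −k^2. Adding homogeneous solution A + B k and matching boundaries gives v_k = k (122 − k). Substituting k = 28: v_28 = 28 · 94 = 2632.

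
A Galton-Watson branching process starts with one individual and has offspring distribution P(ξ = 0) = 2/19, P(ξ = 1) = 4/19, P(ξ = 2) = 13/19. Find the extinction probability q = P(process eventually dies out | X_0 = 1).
q = 2/13

The pgf is f(s) = 2/19 + 4/19·s + 13/19·s². The extinction probability q is the smallest fixed point of f in [0, 1]. Setting s = f(s):
  13/19·s² + (4/19 − 1)·s + 2/19 = 0
  13/19·s² − (2/19 + 13/19)·s + 2/19 = 0
which factors as (s − 1)·(13/19·s − 2/19) = 0, giving roots s = 1 and s = (2/19)/(13/19) = 2/13.
Mean offspring μ = 4/19 + 2·13/19 = 30/19 > 1 (supercritical), so q < 1. The extinction probability is the smaller root: q = (2/19)/(13/19) = 2/13.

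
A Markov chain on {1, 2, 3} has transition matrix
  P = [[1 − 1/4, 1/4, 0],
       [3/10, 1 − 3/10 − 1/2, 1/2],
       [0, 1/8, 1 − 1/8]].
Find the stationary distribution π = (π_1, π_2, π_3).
π = (6/31, 5/31, 20/31)

This is a birth-death chain on three states, which satisfies detailed balance: π_1 · P_{12} = π_2 · P_{21} and π_2 · P_{23} = π_3 · P_{32}.
From π_1 · 1/4 = π_2 · 3/10: π_2/π_1 = (1/4)/(3/10) = 5/6.
From π_2 · 1/2 = π_3 · 1/8: π_3/π_2 = (1/2)/(1/8) = 4.
Take π_1 proportional to 1; then unnormalized π = (1, 5/6, 10/3). Normalize by dividing by the sum 31/6:
  π = (6/31, 5/31, 20/31).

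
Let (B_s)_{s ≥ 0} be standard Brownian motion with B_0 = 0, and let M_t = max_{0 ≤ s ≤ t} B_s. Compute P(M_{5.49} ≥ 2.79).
P(M_{5.49} ≥ 2.79) = 2·P(B_{5.49} ≥ 2.79) = 2(1 − Φ(2.79/√5.49)) ≈ 0.2338

By the reflection principle for Brownian motion, P(M_t ≥ a) = 2 · P(B_t ≥ a) for a ≥ 0. Since B_t ~ N(0, t), P(B_t ≥ 2.79) = 1 − Φ(2.79/√t) = 1 − Φ(2.79/√5.49) = 1 − Φ(1.1907). So
  P(M_{5.49} ≥ 2.79) = 2(1 − Φ(1.1907)) ≈ 0.2338.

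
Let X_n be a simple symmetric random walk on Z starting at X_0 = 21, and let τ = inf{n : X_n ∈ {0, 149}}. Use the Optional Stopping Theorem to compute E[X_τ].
E[X_τ] = 21

X_n is a martingale and τ is a bounded-mean stopping time (indeed τ is finite a.s. with bounded expectation since the walk is in a bounded region). By the OST, E[X_τ] = E[X_0] = 21. Equivalently: E[X_τ] = 149 · P(hit 149 first) + 0 · P(hit 0 first) = 149 · (21/149) = 21.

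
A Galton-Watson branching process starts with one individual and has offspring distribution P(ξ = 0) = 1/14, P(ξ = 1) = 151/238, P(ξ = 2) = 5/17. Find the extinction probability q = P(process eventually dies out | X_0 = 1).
q = 17/70

The pgf is f(s) = 1/14 + 151/238·s + 5/17·s². The extinction probability q is the smallest fixed point of f in [0, 1]. Setting s = f(s):
  5/17·s² + (151/238 − 1)·s + 1/14 = 0
  5/17·s² − (1/14 + 5/17)·s + 1/14 = 0
which factors as (s − 1)·(5/17·s − 1/14) = 0, giving roots s = 1 and s = (1/14)/(5/17) = 17/70.
Mean offspring μ = 151/238 + 2·5/17 = 291/238 > 1 (supercritical), so q < 1. The extinction probability is the smaller root: q = (1/14)/(5/17) = 17/70.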